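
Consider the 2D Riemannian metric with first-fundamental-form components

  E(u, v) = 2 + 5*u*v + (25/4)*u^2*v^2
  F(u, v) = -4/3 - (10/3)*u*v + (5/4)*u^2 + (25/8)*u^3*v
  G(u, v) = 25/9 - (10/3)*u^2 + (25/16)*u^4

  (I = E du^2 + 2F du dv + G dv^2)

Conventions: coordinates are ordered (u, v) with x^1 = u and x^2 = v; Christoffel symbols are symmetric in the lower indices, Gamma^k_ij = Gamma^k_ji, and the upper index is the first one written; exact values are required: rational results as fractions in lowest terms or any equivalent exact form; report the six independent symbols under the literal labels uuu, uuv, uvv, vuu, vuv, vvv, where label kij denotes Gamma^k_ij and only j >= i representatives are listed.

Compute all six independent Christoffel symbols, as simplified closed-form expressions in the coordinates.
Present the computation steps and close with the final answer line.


E = 2 + 5*u*v + (25/4)*u^2*v^2; F = -4/3 - (10/3)*u*v + (5/4)*u^2 + (25/8)*u^3*v; G = 25/9 - (10/3)*u^2 + (25/16)*u^4
Gamma^k_ij = (1/2) g^{kl} (d_i g_jl + d_j g_il - d_l g_ij), with g^inv = (1/(EG-F^2)) [[G, -F], [-F, E]]
first partials: E_u = 5*v + (25/2)*u*v^2, E_v = 5*u + (25/2)*u^2*v, F_u = -(10/3)*v + (5/2)*u + (75/8)*u^2*v, F_v = -(10/3)*u + (25/8)*u^3, G_u = -(20/3)*u + (25/4)*u^3, G_v = 0
D = EG - F^2 = 34/9 + 5*u*v - (10/3)*u^2 + (25/4)*u^2*v^2 + (25/16)*u^4
expanded: Gamma^u_uu = (G E_u - 2F F_u + F E_v)/(2D), Gamma^u_uv = (G E_v - F G_u)/(2D), Gamma^u_vv = (2G F_v - G G_u - F G_v)/(2D), Gamma^v_uu = (2E F_u - E E_v - F E_u)/(2D), Gamma^v_uv = (E G_u - F E_v)/(2D), Gamma^v_vv = (E G_v - 2F F_v + F G_u)/(2D); substitute and cancel common factors

Answer: Gamma_uuu = (900*u*v^2 + 360*v)/(225*u^4 + 900*u^2*v^2 - 480*u^2 + 720*u*v + 544), Gamma_uuv = (900*u^2*v + 360*u)/(225*u^4 + 900*u^2*v^2 - 480*u^2 + 720*u*v + 544), Gamma_uvv = 0, Gamma_vuu = (450*u^2*v - 480*v)/(225*u^4 + 900*u^2*v^2 - 480*u^2 + 720*u*v + 544), Gamma_vuv = (450*u^3 - 480*u)/(225*u^4 + 900*u^2*v^2 - 480*u^2 + 720*u*v + 544), Gamma_vvv = 0


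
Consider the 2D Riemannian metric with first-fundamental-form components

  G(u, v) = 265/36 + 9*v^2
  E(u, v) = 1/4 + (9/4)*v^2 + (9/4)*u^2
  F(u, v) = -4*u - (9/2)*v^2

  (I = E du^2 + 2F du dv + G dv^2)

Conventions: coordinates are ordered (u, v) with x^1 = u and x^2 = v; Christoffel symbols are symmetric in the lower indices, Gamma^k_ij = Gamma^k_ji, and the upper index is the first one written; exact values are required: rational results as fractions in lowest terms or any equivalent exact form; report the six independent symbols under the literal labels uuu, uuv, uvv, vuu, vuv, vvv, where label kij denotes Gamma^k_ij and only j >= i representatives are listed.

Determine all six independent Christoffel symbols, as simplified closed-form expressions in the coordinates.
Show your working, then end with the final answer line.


E = 1/4 + (9/4)*v^2 + (9/4)*u^2; F = -4*u - (9/2)*v^2; G = 265/36 + 9*v^2
Gamma^k_ij = (1/2) g^{kl} (d_i g_jl + d_j g_il - d_l g_ij), with g^inv = (1/(EG-F^2)) [[G, -F], [-F, E]]
first partials: E_u = (9/2)*u, E_v = (9/2)*v, F_u = -4, F_v = -9*v, G_u = 0, G_v = 18*v
D = EG - F^2 = 265/144 + (301/16)*v^2 + (9/16)*u^2 - 36*u*v^2 + (81/4)*u^2*v^2
expanded: Gamma^u_uu = (G E_u - 2F F_u + F E_v)/(2D), Gamma^u_uv = (G E_v - F G_u)/(2D), Gamma^u_vv = (2G F_v - G G_u - F G_v)/(2D), Gamma^v_uu = (2E F_u - E E_v - F E_u)/(2D), Gamma^v_uv = (E G_u - F E_v)/(2D), Gamma^v_vv = (E G_v - 2F F_v + F G_u)/(2D); substitute and cancel common factors

Answer: Gamma_uuu = (2916*u*v^2 - 1296*u*v + 81*u - 1458*v^3 - 2592*v^2)/(2916*u^2*v^2 + 81*u^2 - 5184*u*v^2 + 2709*v^2 + 265), Gamma_uuv = (2916*v^3 + 2385*v)/(2916*u^2*v^2 + 81*u^2 - 5184*u*v^2 + 2709*v^2 + 265), Gamma_uvv = (5184*u*v - 5832*v^3 - 9540*v)/(2916*u^2*v^2 + 81*u^2 - 5184*u*v^2 + 2709*v^2 + 265), Gamma_vuu = (-729*u^2*v + 1458*u*v^2 - 729*v^3 - 1296*v^2 - 81*v - 144)/(2916*u^2*v^2 + 81*u^2 - 5184*u*v^2 + 2709*v^2 + 265), Gamma_vuv = (1296*u*v + 1458*v^3)/(2916*u^2*v^2 + 81*u^2 - 5184*u*v^2 + 2709*v^2 + 265), Gamma_vvv = (2916*u^2*v - 5184*u*v - 2916*v^3 + 324*v)/(2916*u^2*v^2 + 81*u^2 - 5184*u*v^2 + 2709*v^2 + 265)


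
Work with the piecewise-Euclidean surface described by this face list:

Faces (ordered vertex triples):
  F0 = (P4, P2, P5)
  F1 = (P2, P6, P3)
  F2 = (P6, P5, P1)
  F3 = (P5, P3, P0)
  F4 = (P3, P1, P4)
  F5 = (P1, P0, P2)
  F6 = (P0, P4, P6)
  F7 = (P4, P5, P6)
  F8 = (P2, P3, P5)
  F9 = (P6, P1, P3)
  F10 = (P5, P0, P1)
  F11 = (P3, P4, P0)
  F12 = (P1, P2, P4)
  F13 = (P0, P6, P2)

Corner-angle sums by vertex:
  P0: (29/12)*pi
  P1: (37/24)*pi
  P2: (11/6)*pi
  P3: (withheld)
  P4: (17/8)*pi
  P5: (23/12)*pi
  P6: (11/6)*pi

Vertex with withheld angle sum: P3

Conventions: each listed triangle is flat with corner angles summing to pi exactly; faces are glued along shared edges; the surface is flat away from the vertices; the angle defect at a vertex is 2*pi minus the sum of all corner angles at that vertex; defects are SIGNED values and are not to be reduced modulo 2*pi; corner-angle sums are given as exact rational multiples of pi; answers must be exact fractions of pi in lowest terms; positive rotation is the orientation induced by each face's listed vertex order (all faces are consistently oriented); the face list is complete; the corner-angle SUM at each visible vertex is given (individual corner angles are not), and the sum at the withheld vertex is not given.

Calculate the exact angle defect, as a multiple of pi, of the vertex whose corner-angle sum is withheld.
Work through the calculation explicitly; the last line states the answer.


V = 7, E = 21, F = 14; chi = V - E + F = 0
Gauss-Bonnet: total defect = 2*pi*chi = 0; visible defects sum to pi/3

Answer: defect(P3) = -pi/3


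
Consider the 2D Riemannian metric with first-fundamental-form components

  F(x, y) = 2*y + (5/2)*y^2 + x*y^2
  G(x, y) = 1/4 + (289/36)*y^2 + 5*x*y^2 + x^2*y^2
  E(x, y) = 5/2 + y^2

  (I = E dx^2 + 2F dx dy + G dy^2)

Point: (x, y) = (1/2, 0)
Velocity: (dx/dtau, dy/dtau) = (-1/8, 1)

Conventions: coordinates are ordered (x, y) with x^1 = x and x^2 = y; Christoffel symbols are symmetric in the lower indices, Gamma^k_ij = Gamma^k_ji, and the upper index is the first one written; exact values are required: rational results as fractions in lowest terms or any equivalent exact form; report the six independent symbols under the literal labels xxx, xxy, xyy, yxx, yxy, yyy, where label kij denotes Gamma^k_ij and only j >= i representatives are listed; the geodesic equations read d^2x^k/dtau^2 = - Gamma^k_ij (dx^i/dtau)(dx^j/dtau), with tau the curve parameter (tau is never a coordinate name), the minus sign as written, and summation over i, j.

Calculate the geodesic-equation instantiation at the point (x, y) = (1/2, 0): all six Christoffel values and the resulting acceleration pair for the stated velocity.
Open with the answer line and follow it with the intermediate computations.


Answer: Gamma_xxx = 0, Gamma_xxy = 0, Gamma_xyy = 4/5, Gamma_yxx = 0, Gamma_yxy = 0, Gamma_yyy = 0; accelerations (d^2x/dtau^2, d^2y/dtau^2) = (-4/5, 0)

E = 5/2, F = 0, G = 1/4 at the point
E_x = 0, E_y = 0, F_x = 0, F_y = 2, G_x = 0, G_y = 0
EG - F^2 = 5/8;  g^inv = (8/5) * [[1/4, 0], [0, 5/2]]
first-kind symbols [ij,l] = (1/2)(d_i g_jl + d_j g_il - d_l g_ij): [xx,x] = E_x/2 = 0, [xx,y] = F_x - E_y/2 = 0, [xy,x] = E_y/2 = 0, [xy,y] = G_x/2 = 0, [yy,x] = F_y - G_x/2 = 2, [yy,y] = G_y/2 = 0
Gamma^x_ij = (G*[ij,x] - F*[ij,y])/(EG - F^2), Gamma^y_ij = (E*[ij,y] - F*[ij,x])/(EG - F^2)
Gamma_xxx = 0, Gamma_xxy = 0, Gamma_xyy = 4/5, Gamma_yxx = 0, Gamma_yxy = 0, Gamma_yyy = 0
d^2x/dtau^2 = -(Gamma_xxx*(-1/8)^2 + 2*Gamma_xxy*(-1/8)*(1) + Gamma_xyy*(1)^2) = -4/5
d^2y/dtau^2 = -(Gamma_yxx*(-1/8)^2 + 2*Gamma_yxy*(-1/8)*(1) + Gamma_yyy*(1)^2) = 0


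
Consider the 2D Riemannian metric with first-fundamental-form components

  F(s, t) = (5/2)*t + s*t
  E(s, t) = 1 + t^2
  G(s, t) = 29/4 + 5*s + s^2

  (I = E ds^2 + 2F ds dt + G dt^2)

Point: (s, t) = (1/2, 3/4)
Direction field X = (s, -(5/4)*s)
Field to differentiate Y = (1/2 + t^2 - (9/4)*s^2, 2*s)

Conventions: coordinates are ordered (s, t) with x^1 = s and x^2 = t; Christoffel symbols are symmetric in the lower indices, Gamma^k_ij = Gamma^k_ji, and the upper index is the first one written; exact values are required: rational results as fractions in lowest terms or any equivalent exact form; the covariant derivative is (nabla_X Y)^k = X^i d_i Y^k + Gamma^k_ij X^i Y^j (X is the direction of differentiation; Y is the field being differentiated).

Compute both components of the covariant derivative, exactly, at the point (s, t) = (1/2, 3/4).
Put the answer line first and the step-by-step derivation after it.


Answer: (nabla_X Y)^s = -5541/2704, (nabla_X Y)^t = 178/169

E = 25/16, F = 9/4, G = 10 at the point
E_s = 0, E_t = 3/2, F_s = 3/4, F_t = 3, G_s = 6, G_t = 0
EG - F^2 = 169/16;  g^inv = (16/169) * [[10, -9/4], [-9/4, 25/16]]
first-kind symbols [ij,l] = (1/2)(d_i g_jl + d_j g_il - d_l g_ij): [ss,s] = E_s/2 = 0, [ss,t] = F_s - E_t/2 = 0, [st,s] = E_t/2 = 3/4, [st,t] = G_s/2 = 3, [tt,s] = F_t - G_s/2 = 0, [tt,t] = G_t/2 = 0
Gamma^s_ij = (G*[ij,s] - F*[ij,t])/(EG - F^2), Gamma^t_ij = (E*[ij,t] - F*[ij,s])/(EG - F^2)
Gamma_sss = 0, Gamma_sst = 12/169, Gamma_stt = 0, Gamma_tss = 0, Gamma_tst = 48/169, Gamma_ttt = 0
X = (1/2, -5/8), Y = (1/2, 1) at the point


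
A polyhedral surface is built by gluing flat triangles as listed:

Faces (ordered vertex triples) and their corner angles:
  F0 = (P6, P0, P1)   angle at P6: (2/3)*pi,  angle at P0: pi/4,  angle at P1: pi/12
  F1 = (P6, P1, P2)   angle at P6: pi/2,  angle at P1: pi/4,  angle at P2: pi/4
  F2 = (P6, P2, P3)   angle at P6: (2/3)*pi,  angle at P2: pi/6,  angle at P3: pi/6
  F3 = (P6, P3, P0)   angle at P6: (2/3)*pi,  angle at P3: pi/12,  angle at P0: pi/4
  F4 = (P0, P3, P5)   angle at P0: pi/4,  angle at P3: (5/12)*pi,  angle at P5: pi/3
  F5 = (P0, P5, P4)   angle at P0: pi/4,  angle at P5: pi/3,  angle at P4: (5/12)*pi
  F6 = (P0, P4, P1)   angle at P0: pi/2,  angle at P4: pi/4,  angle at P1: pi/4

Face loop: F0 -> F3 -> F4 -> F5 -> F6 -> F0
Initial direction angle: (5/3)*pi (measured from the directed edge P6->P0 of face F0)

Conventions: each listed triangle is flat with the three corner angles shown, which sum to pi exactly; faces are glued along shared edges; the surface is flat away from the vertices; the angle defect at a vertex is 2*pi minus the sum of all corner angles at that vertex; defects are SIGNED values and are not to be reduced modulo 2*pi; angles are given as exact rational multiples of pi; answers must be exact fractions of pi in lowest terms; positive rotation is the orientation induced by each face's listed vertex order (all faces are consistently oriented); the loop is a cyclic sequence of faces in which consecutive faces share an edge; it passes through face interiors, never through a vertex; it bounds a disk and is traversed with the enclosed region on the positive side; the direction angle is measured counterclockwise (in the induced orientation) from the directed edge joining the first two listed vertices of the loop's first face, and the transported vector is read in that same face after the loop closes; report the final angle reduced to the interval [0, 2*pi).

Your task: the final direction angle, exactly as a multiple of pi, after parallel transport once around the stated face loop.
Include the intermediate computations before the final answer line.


enclosed vertex P0: corner angles sum to (3/2)*pi, defect = 2*pi - (3/2)*pi = pi/2
adding the enclosed defects to the starting angle (mod 2*pi, induced orientation) gives the holonomy
final angle = (5/3)*pi + pi/2 = pi/6 (mod 2*pi)

Answer: final direction angle = pi/6


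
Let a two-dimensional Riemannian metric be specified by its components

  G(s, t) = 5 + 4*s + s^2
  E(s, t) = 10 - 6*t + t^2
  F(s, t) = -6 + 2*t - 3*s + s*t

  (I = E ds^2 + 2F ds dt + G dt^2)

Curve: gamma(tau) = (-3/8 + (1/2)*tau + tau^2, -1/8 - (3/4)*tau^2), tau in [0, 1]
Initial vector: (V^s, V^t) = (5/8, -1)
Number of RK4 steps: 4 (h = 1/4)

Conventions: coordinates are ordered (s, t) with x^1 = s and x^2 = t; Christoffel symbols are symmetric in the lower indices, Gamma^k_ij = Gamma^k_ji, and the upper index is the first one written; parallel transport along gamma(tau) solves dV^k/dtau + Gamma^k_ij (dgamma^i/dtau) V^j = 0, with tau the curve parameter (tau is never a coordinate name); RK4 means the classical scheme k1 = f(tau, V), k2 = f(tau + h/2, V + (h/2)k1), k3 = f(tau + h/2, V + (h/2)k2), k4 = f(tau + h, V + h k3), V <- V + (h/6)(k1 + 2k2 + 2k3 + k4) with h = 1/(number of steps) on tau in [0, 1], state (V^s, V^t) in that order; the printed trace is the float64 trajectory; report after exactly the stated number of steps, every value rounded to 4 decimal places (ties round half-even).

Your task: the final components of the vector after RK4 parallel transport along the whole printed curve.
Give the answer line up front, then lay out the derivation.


Answer: V^s = 0.3102, V^t = -0.7900

gamma'(tau) = (1/2 + 2*tau, -(3/2)*tau); f(tau, V)^k = -Gamma^k_ij(gamma(tau)) gamma'^i(tau) V^j; h = 1/4; intermediate values shown to 6 dp
curve data and Christoffel symbols at the stage parameters:
  tau = 0.000000: gamma = (-0.375000, -0.125000), gamma' = (0.500000, 0.000000); Gamma_sss = 0.000000, Gamma_sst = -0.233100, Gamma_stt = 0.000000, Gamma_tss = 0.000000, Gamma_tst = 0.121212, Gamma_ttt = 0.000000
  tau = 0.125000: gamma = (-0.296875, -0.136719), gamma' = (0.750000, -0.187500); Gamma_sss = 0.000000, Gamma_sst = -0.228297, Gamma_stt = 0.000000, Gamma_tss = 0.000000, Gamma_tst = 0.123957, Gamma_ttt = 0.000000
  tau = 0.250000: gamma = (-0.187500, -0.171875), gamma' = (1.000000, -0.375000); Gamma_sss = 0.000000, Gamma_sst = -0.221099, Gamma_stt = 0.000000, Gamma_tss = 0.000000, Gamma_tst = 0.126342, Gamma_ttt = 0.000000
  tau = 0.375000: gamma = (-0.046875, -0.230469), gamma' = (1.250000, -0.562500); Gamma_sss = 0.000000, Gamma_sst = -0.211825, Gamma_stt = 0.000000, Gamma_tss = 0.000000, Gamma_tst = 0.128069, Gamma_ttt = 0.000000
  tau = 0.500000: gamma = (0.125000, -0.312500), gamma' = (1.500000, -0.750000); Gamma_sss = 0.000000, Gamma_sst = -0.200900, Gamma_stt = 0.000000, Gamma_tss = 0.000000, Gamma_tst = 0.128879, Gamma_ttt = 0.000000
  tau = 0.625000: gamma = (0.328125, -0.417969), gamma' = (1.750000, -0.937500); Gamma_sss = 0.000000, Gamma_sst = -0.188810, Gamma_stt = 0.000000, Gamma_tss = 0.000000, Gamma_tst = 0.128607, Gamma_ttt = 0.000000
  tau = 0.750000: gamma = (0.562500, -0.546875), gamma' = (2.000000, -1.125000); Gamma_sss = 0.000000, Gamma_sst = -0.176052, Gamma_stt = 0.000000, Gamma_tss = 0.000000, Gamma_tst = 0.127192, Gamma_ttt = 0.000000
  tau = 0.875000: gamma = (0.828125, -0.699219), gamma' = (2.250000, -1.312500); Gamma_sss = 0.000000, Gamma_sst = -0.163087, Gamma_stt = 0.000000, Gamma_tss = 0.000000, Gamma_tst = 0.124683, Gamma_ttt = 0.000000
  tau = 1.000000: gamma = (1.125000, -0.875000), gamma' = (2.500000, -1.500000); Gamma_sss = 0.000000, Gamma_sst = -0.150303, Gamma_stt = 0.000000, Gamma_tss = 0.000000, Gamma_tst = 0.121212, Gamma_ttt = 0.000000
step 0: V^s = 0.6250, V^t = -1.0000
step 1: k1 = (-0.116550, 0.060606), k2 = (-0.196056, 0.106451), k3 = (-0.194649, 0.105687), k4 = (-0.263043, 0.150310); V <- V + (h/6)(k1 + 2k2 + 2k3 + k4): V^s = 0.5766, V^t = -0.9735
step 2: k1 = (-0.263057, 0.150318), k2 = (-0.317587, 0.192011), k3 = (-0.315394, 0.190686), k4 = (-0.354011, 0.227102); V <- V + (h/6)(k1 + 2k2 + 2k3 + k4): V^s = 0.4982, V^t = -0.9259
step 3: k1 = (-0.354086, 0.227150), k2 = (-0.376903, 0.256725), k3 = (-0.375176, 0.255549), k4 = (-0.383613, 0.277148); V <- V + (h/6)(k1 + 2k2 + 2k3 + k4): V^s = 0.4048, V^t = -0.8622
step 4: k1 = (-0.383755, 0.277250), k2 = (-0.380039, 0.290547), k3 = (-0.379529, 0.290157), k4 = (-0.366589, 0.295636); V <- V + (h/6)(k1 + 2k2 + 2k3 + k4): V^s = 0.3102, V^t = -0.7900


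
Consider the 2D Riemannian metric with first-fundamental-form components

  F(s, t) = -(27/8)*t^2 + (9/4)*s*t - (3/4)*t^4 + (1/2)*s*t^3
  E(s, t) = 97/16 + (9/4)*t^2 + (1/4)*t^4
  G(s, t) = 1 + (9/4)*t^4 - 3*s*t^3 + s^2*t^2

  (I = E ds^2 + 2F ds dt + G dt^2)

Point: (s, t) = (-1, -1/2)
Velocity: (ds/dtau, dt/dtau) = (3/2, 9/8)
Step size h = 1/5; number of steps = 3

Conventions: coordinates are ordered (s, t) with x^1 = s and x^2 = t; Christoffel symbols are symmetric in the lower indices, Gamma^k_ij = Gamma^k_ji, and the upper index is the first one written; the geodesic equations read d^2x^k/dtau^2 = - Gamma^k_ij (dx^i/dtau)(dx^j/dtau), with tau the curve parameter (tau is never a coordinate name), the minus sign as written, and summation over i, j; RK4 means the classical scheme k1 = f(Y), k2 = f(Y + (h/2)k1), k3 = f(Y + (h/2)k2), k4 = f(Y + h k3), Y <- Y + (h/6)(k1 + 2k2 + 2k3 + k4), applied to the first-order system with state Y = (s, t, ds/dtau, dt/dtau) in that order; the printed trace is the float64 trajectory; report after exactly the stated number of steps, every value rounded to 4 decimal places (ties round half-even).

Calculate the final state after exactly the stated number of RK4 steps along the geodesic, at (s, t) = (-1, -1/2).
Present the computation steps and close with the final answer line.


f(Y) = (ds/dtau, dt/dtau, -Gamma^s_ij Y'^i Y'^j, -Gamma^t_ij Y'^i Y'^j) with the Gammas evaluated at the stage position; h = 0.200000; intermediate values shown to 6 dp
step 0: s = -1.0000, t = -0.5000, ds/dtau = 1.5000, dt/dtau = 1.1250
step 1:
  k1: at (s, t) = (-1.000000, -0.500000), (ds/dtau, dt/dtau) = (1.500000, 1.125000); Gamma_sss = 0.000000, Gamma_sst = -0.178404, Gamma_stt = 0.178404, Gamma_tss = 0.000000, Gamma_tst = -0.009390, Gamma_ttt = 0.009390; k1 = (1.500000, 1.125000, 0.376320, 0.019806)
  k2: at (s, t) = (-0.850000, -0.387500), (ds/dtau, dt/dtau) = (1.537632, 1.126981); Gamma_sss = 0.000000, Gamma_sst = -0.140407, Gamma_stt = 0.113231, Gamma_tss = 0.000000, Gamma_tst = -0.006289, Gamma_ttt = 0.005072; k2 = (1.537632, 1.126981, 0.342804, 0.015354)
  k3: at (s, t) = (-0.846237, -0.387302), (ds/dtau, dt/dtau) = (1.534280, 1.126535); Gamma_sss = 0.000000, Gamma_sst = -0.140345, Gamma_stt = 0.114387, Gamma_tss = 0.000000, Gamma_tst = -0.006202, Gamma_ttt = 0.005055; k3 = (1.534280, 1.126535, 0.339982, 0.015024)
  k4: at (s, t) = (-0.693144, -0.274693), (ds/dtau, dt/dtau) = (1.567996, 1.128005); Gamma_sss = 0.000000, Gamma_sst = -0.100714, Gamma_stt = 0.048006, Gamma_tss = 0.000000, Gamma_tst = -0.003399, Gamma_ttt = 0.001620; k4 = (1.567996, 1.128005, 0.295185, 0.009963)
  Y <- Y + (h/6)(k1 + 2k2 + 2k3 + k4): s = -0.6929, t = -0.2747, ds/dtau = 1.5679, dt/dtau = 1.1280
step 2:
  k1: at (s, t) = (-0.692939, -0.274665), (ds/dtau, dt/dtau) = (1.567903, 1.128018); Gamma_sss = 0.000000, Gamma_sst = -0.100704, Gamma_stt = 0.048051, Gamma_tss = 0.000000, Gamma_tst = -0.003397, Gamma_ttt = 0.001621; k1 = (1.567903, 1.128018, 0.295075, 0.009953)
  k2: at (s, t) = (-0.536149, -0.161864), (ds/dtau, dt/dtau) = (1.597410, 1.129013); Gamma_sss = 0.000000, Gamma_sst = -0.059817, Gamma_stt = -0.018684, Gamma_tss = 0.000000, Gamma_tst = -0.001255, Gamma_ttt = -0.000392; k2 = (1.597410, 1.129013, 0.239576, 0.005027)
  k3: at (s, t) = (-0.533198, -0.161764), (ds/dtau, dt/dtau) = (1.591860, 1.128520); Gamma_sss = 0.000000, Gamma_sst = -0.059781, Gamma_stt = -0.017704, Gamma_tss = 0.000000, Gamma_tst = -0.001242, Gamma_ttt = -0.000368; k3 = (1.591860, 1.128520, 0.237335, 0.004929)
  k4: at (s, t) = (-0.374567, -0.048961), (ds/dtau, dt/dtau) = (1.615370, 1.129003); Gamma_sss = 0.000000, Gamma_sst = -0.018164, Gamma_stt = -0.084468, Gamma_tss = 0.000000, Gamma_tst = -0.000119, Gamma_ttt = -0.000553; k4 = (1.615370, 1.129003, 0.173921, 0.001139)
  Y <- Y + (h/6)(k1 + 2k2 + 2k3 + k4): s = -0.3742, t = -0.0489, ds/dtau = 1.6153, dt/dtau = 1.1291
step 3:
  k1: at (s, t) = (-0.374212, -0.048929), (ds/dtau, dt/dtau) = (1.615330, 1.129051); Gamma_sss = 0.000000, Gamma_sst = -0.018152, Gamma_stt = -0.084372, Gamma_tss = 0.000000, Gamma_tst = -0.000119, Gamma_ttt = -0.000552; k1 = (1.615330, 1.129051, 0.173765, 0.001136)
  k2: at (s, t) = (-0.212679, 0.063976), (ds/dtau, dt/dtau) = (1.632706, 1.129165); Gamma_sss = 0.000000, Gamma_sst = 0.023728, Gamma_stt = -0.150062, Gamma_tss = 0.000000, Gamma_tst = -0.000208, Gamma_ttt = 0.001316; k2 = (1.632706, 1.129165, 0.103843, -0.000910)
  k3: at (s, t) = (-0.210942, 0.063987), (ds/dtau, dt/dtau) = (1.625714, 1.128960); Gamma_sss = 0.000000, Gamma_sst = 0.023732, Gamma_stt = -0.149431, Gamma_tss = 0.000000, Gamma_tst = -0.000207, Gamma_ttt = 0.001303; k3 = (1.625714, 1.128960, 0.103343, -0.000901)
  k4: at (s, t) = (-0.049069, 0.176863), (ds/dtau, dt/dtau) = (1.635998, 1.128871); Gamma_sss = 0.000000, Gamma_sst = 0.065302, Gamma_stt = -0.214024, Gamma_tss = 0.000000, Gamma_tst = -0.001603, Gamma_ttt = 0.005252; k4 = (1.635998, 1.128871, 0.031537, -0.000774)
  Y <- Y + (h/6)(k1 + 2k2 + 2k3 + k4): s = -0.0486, t = 0.1769, ds/dtau = 1.6360, dt/dtau = 1.1289

Answer: s = -0.0486, t = 0.1769, ds/dtau = 1.6360, dt/dtau = 1.1289


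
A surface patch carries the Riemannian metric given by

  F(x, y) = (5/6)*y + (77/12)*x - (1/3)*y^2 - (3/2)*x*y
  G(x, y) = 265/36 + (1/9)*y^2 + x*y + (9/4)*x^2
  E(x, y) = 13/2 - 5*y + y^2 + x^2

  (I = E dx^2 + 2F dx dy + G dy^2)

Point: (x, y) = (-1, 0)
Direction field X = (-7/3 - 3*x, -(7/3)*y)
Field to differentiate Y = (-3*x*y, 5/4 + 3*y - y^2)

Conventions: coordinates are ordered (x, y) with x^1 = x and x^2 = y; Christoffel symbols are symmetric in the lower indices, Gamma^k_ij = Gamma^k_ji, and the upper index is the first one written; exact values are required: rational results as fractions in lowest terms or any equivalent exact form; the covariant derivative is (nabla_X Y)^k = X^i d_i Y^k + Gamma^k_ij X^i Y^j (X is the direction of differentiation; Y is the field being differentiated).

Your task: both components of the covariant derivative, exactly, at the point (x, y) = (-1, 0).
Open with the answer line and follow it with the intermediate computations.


Answer: (nabla_X Y)^x = -27695/26706, (nabla_X Y)^y = -3950/4451

E = 15/2, F = -77/12, G = 173/18 at the point
E_x = -2, E_y = -5, F_x = 77/12, F_y = 7/3, G_x = -9/2, G_y = -1
EG - F^2 = 4451/144;  g^inv = (144/4451) * [[173/18, 77/12], [77/12, 15/2]]
first-kind symbols [ij,l] = (1/2)(d_i g_jl + d_j g_il - d_l g_ij): [xx,x] = E_x/2 = -1, [xx,y] = F_x - E_y/2 = 107/12, [xy,x] = E_y/2 = -5/2, [xy,y] = G_x/2 = -9/4, [yy,x] = F_y - G_x/2 = 55/12, [yy,y] = G_y/2 = -1/2
Gamma^x_ij = (G*[ij,x] - F*[ij,y])/(EG - F^2), Gamma^y_ij = (E*[ij,y] - F*[ij,x])/(EG - F^2)
Gamma_xxx = 6855/4451, Gamma_xxy = -5539/4451, Gamma_xyy = 17644/13353, Gamma_yxx = 8706/4451, Gamma_yxy = -4740/4451, Gamma_yyy = 3695/4451
X = (2/3, 0), Y = (0, 5/4) at the point


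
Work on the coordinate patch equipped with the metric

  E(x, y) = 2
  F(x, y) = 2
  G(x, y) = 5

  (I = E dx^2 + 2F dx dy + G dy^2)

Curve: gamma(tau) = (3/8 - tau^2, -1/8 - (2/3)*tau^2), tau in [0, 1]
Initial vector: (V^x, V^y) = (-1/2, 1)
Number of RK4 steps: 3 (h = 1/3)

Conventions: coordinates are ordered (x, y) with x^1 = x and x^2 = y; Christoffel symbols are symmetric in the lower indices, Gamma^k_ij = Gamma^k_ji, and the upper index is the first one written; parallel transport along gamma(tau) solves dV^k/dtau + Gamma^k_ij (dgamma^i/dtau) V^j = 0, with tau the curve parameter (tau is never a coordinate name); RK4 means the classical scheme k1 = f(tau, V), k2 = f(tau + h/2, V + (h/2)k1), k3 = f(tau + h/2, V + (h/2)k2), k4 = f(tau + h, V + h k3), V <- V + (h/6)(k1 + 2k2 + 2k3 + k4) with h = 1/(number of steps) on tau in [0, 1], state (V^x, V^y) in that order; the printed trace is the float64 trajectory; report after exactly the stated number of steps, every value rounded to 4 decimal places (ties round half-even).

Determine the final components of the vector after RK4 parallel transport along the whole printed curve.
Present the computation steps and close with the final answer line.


gamma'(tau) = (-2*tau, -(4/3)*tau); f(tau, V)^k = -Gamma^k_ij(gamma(tau)) gamma'^i(tau) V^j; h = 1/3; intermediate values shown to 6 dp
curve data and Christoffel symbols at the stage parameters:
  tau = 0.000000: gamma = (0.375000, -0.125000), gamma' = (0.000000, 0.000000); Gamma_xxx = 0.000000, Gamma_xxy = 0.000000, Gamma_xyy = 0.000000, Gamma_yxx = 0.000000, Gamma_yxy = 0.000000, Gamma_yyy = 0.000000
  tau = 0.166667: gamma = (0.347222, -0.143519), gamma' = (-0.333333, -0.222222); Gamma_xxx = 0.000000, Gamma_xxy = 0.000000, Gamma_xyy = 0.000000, Gamma_yxx = 0.000000, Gamma_yxy = 0.000000, Gamma_yyy = 0.000000
  tau = 0.333333: gamma = (0.263889, -0.199074), gamma' = (-0.666667, -0.444444); Gamma_xxx = 0.000000, Gamma_xxy = 0.000000, Gamma_xyy = 0.000000, Gamma_yxx = 0.000000, Gamma_yxy = 0.000000, Gamma_yyy = 0.000000
  tau = 0.500000: gamma = (0.125000, -0.291667), gamma' = (-1.000000, -0.666667); Gamma_xxx = 0.000000, Gamma_xxy = 0.000000, Gamma_xyy = 0.000000, Gamma_yxx = 0.000000, Gamma_yxy = 0.000000, Gamma_yyy = 0.000000
  tau = 0.666667: gamma = (-0.069444, -0.421296), gamma' = (-1.333333, -0.888889); Gamma_xxx = 0.000000, Gamma_xxy = 0.000000, Gamma_xyy = 0.000000, Gamma_yxx = 0.000000, Gamma_yxy = 0.000000, Gamma_yyy = 0.000000
  tau = 0.833333: gamma = (-0.319444, -0.587963), gamma' = (-1.666667, -1.111111); Gamma_xxx = 0.000000, Gamma_xxy = 0.000000, Gamma_xyy = 0.000000, Gamma_yxx = 0.000000, Gamma_yxy = 0.000000, Gamma_yyy = 0.000000
  tau = 1.000000: gamma = (-0.625000, -0.791667), gamma' = (-2.000000, -1.333333); Gamma_xxx = 0.000000, Gamma_xxy = 0.000000, Gamma_xyy = 0.000000, Gamma_yxx = 0.000000, Gamma_yxy = 0.000000, Gamma_yyy = 0.000000
step 0: V^x = -0.5000, V^y = 1.0000
step 1: k1 = (0.000000, 0.000000), k2 = (0.000000, 0.000000), k3 = (0.000000, 0.000000), k4 = (0.000000, 0.000000); V <- V + (h/6)(k1 + 2k2 + 2k3 + k4): V^x = -0.5000, V^y = 1.0000
step 2: k1 = (0.000000, 0.000000), k2 = (0.000000, 0.000000), k3 = (0.000000, 0.000000), k4 = (0.000000, 0.000000); V <- V + (h/6)(k1 + 2k2 + 2k3 + k4): V^x = -0.5000, V^y = 1.0000
step 3: k1 = (0.000000, 0.000000), k2 = (0.000000, 0.000000), k3 = (0.000000, 0.000000), k4 = (0.000000, 0.000000); V <- V + (h/6)(k1 + 2k2 + 2k3 + k4): V^x = -0.5000, V^y = 1.0000

Answer: V^x = -0.5000, V^y = 1.0000


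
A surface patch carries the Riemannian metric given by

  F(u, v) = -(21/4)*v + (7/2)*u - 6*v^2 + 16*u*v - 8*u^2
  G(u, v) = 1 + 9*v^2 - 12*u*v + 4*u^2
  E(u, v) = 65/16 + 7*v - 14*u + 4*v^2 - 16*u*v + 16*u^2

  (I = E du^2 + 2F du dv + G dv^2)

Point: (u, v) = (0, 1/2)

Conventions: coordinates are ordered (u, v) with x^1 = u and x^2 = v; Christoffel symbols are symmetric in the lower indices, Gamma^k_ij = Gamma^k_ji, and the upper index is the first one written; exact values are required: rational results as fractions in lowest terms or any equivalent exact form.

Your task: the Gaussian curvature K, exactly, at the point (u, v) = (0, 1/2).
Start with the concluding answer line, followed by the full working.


Answer: K = 2048/29929

E = 137/16, F = -33/8, G = 13/4, EG - F^2 = 173/16 at the point
E_u = -22, E_v = 11, F_u = 23/2, F_v = -45/4, G_u = -6, G_v = 9
E_vv = 8, F_uv = 16, G_uu = 8
Brioschi: K = (det M1 - det M2) / (EG - F^2)^2 with the standard first/second-derivative matrices M1, M2.
M1 = [[-E_vv/2 + F_uv - G_uu/2, E_u/2, F_u - E_v/2], [F_v - G_u/2, E, F], [G_v/2, F, G]] = [[8, -11, 6], [-33/4, 137/16, -33/8], [9/2, -33/8, 13/4]]; det M1 = -125/4
M2 = [[0, E_v/2, G_u/2], [E_v/2, E, F], [G_u/2, F, G]] = [[0, 11/2, -3], [11/2, 137/16, -33/8], [-3, -33/8, 13/4]]; det M2 = -157/4
det M1 - det M2 = 8; K = 8 / (173/16)^2 = 2048/29929


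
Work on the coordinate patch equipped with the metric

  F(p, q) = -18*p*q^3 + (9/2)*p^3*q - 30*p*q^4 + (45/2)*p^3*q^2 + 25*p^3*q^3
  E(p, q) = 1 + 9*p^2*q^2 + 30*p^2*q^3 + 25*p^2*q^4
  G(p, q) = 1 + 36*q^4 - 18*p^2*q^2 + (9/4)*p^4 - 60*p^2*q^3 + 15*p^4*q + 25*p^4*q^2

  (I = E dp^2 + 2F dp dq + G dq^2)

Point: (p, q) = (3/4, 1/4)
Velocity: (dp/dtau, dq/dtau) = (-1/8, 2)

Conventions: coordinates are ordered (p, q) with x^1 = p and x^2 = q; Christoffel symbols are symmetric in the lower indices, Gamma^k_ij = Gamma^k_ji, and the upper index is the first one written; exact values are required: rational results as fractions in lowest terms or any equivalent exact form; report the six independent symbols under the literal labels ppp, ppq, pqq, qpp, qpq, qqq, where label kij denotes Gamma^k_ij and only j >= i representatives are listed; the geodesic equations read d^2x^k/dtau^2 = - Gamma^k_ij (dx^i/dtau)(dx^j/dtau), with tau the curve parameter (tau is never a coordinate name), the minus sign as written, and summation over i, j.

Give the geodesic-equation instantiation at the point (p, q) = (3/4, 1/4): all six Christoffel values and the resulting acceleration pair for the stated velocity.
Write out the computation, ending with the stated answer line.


E = 6697/4096, F = 3825/4096, G = 9721/4096 at the point
E_p = 867/512, E_q = 1683/256, F_p = 4641/1024, F_q = 4797/1024, G_p = 2475/256, G_q = -225/512
EG - F^2 = 6161/2048;  g^inv = (2048/6161) * [[9721/4096, -3825/4096], [-3825/4096, 6697/4096]]
first-kind symbols [ij,l] = (1/2)(d_i g_jl + d_j g_il - d_l g_ij): [pp,p] = E_p/2 = 867/1024, [pp,q] = F_p - E_q/2 = 1275/1024, [pq,p] = E_q/2 = 1683/512, [pq,q] = G_p/2 = 2475/512, [qq,p] = F_q - G_p/2 = -153/1024, [qq,q] = G_q/2 = -225/1024
Gamma^p_ij = (G*[ij,p] - F*[ij,q])/(EG - F^2), Gamma^q_ij = (E*[ij,q] - F*[ij,p])/(EG - F^2)
Gamma_ppp = 1734/6161, Gamma_ppq = 6732/6161, Gamma_pqq = -306/6161, Gamma_qpp = 2550/6161, Gamma_qpq = 9900/6161, Gamma_qqq = -450/6161
d^2p/dtau^2 = -(Gamma_ppp*(-1/8)^2 + 2*Gamma_ppq*(-1/8)*(2) + Gamma_pqq*(2)^2) = 146013/197152
d^2q/dtau^2 = -(Gamma_qpp*(-1/8)^2 + 2*Gamma_qpq*(-1/8)*(2) + Gamma_qqq*(2)^2) = 214725/197152

Answer: Gamma_ppp = 1734/6161, Gamma_ppq = 6732/6161, Gamma_pqq = -306/6161, Gamma_qpp = 2550/6161, Gamma_qpq = 9900/6161, Gamma_qqq = -450/6161; accelerations (d^2p/dtau^2, d^2q/dtau^2) = (146013/197152, 214725/197152)


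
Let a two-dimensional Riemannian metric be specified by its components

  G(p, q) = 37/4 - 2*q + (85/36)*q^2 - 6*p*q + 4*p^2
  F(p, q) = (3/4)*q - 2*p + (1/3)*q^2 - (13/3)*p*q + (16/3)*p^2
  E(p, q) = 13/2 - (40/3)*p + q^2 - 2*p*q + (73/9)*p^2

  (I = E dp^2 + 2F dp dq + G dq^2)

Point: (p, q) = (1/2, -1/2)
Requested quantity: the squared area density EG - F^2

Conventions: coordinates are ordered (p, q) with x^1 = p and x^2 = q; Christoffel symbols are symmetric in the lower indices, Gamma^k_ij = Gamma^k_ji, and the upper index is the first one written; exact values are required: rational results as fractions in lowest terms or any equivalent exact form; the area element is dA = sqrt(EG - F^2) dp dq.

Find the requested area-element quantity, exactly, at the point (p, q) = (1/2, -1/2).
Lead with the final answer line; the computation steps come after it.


Answer: EG - F^2 = 174013/5184

E = 47/18, F = 9/8, G = 1921/144; EG - F^2 = 174013/5184


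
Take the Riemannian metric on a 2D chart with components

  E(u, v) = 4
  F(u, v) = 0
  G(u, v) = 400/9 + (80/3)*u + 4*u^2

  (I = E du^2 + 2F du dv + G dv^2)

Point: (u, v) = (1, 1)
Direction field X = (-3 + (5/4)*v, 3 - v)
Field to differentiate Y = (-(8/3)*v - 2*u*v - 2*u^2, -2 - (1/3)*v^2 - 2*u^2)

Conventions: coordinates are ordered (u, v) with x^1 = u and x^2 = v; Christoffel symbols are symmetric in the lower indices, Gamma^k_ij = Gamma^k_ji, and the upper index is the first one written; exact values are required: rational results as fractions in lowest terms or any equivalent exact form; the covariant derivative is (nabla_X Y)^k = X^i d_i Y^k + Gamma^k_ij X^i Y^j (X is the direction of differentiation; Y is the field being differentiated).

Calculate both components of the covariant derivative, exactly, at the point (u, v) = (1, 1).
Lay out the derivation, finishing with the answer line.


E = 4, F = 0, G = 676/9 at the point
E_u = 0, E_v = 0, F_u = 0, F_v = 0, G_u = 104/3, G_v = 0
EG - F^2 = 2704/9;  g^inv = (9/2704) * [[676/9, 0], [0, 4]]
first-kind symbols [ij,l] = (1/2)(d_i g_jl + d_j g_il - d_l g_ij): [uu,u] = E_u/2 = 0, [uu,v] = F_u - E_v/2 = 0, [uv,u] = E_v/2 = 0, [uv,v] = G_u/2 = 52/3, [vv,u] = F_v - G_u/2 = -52/3, [vv,v] = G_v/2 = 0
Gamma^u_ij = (G*[ij,u] - F*[ij,v])/(EG - F^2), Gamma^v_ij = (E*[ij,v] - F*[ij,u])/(EG - F^2)
Gamma_uuu = 0, Gamma_uuv = 0, Gamma_uvv = -13/3, Gamma_vuu = 0, Gamma_vuv = 3/13, Gamma_vvv = 0
X = (-7/4, 2), Y = (-20/3, -13/3) at the point

Answer: (nabla_X Y)^u = 697/18, (nabla_X Y)^v = 677/156


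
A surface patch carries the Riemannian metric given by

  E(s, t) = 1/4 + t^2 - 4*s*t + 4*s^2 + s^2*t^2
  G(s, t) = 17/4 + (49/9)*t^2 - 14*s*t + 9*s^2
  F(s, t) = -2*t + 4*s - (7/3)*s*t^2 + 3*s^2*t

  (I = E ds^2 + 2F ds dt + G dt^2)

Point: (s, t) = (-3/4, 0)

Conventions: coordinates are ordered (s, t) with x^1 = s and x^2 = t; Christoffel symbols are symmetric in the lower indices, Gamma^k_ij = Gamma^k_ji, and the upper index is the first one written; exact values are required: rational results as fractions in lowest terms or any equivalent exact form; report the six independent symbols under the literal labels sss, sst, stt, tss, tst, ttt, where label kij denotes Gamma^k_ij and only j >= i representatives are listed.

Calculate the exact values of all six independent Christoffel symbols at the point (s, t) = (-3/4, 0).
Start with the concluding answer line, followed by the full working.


Answer: Gamma_sss = -654/457, Gamma_sst = -201/457, Gamma_stt = 19379/3656, Gamma_tss = -88/457, Gamma_tst = -396/457, Gamma_ttt = 1038/457

E = 5/2, F = -3, G = 149/16 at the point
E_s = -6, E_t = 3, F_s = 4, F_t = -5/16, G_s = -27/2, G_t = 21/2
EG - F^2 = 457/32;  g^inv = (32/457) * [[149/16, 3], [3, 5/2]]
first-kind symbols [ij,l] = (1/2)(d_i g_jl + d_j g_il - d_l g_ij): [ss,s] = E_s/2 = -3, [ss,t] = F_s - E_t/2 = 5/2, [st,s] = E_t/2 = 3/2, [st,t] = G_s/2 = -27/4, [tt,s] = F_t - G_s/2 = 103/16, [tt,t] = G_t/2 = 21/4
Gamma^s_ij = (G*[ij,s] - F*[ij,t])/(EG - F^2), Gamma^t_ij = (E*[ij,t] - F*[ij,s])/(EG - F^2)


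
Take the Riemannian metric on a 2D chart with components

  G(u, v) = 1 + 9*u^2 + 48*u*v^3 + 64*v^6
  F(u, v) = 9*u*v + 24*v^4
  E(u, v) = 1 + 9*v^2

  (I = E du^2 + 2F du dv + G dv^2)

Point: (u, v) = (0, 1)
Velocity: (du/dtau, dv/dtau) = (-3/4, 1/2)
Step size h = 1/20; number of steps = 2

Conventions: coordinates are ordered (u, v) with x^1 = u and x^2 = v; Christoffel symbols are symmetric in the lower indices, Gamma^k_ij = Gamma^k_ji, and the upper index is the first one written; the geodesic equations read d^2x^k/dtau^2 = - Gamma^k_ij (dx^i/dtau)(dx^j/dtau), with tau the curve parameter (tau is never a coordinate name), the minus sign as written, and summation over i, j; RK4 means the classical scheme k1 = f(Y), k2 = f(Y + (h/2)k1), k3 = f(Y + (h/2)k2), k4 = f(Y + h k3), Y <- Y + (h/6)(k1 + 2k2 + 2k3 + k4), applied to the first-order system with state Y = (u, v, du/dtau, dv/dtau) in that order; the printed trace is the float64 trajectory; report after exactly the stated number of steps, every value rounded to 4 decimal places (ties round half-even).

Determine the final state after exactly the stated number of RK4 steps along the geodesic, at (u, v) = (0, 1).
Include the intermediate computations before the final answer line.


f(Y) = (du/dtau, dv/dtau, -Gamma^u_ij Y'^i Y'^j, -Gamma^v_ij Y'^i Y'^j) with the Gammas evaluated at the stage position; h = 0.050000; intermediate values shown to 6 dp
step 0: u = 0.0000, v = 1.0000, du/dtau = -0.7500, dv/dtau = 0.5000
step 1:
  k1: at (u, v) = (0.000000, 1.000000), (du/dtau, dv/dtau) = (-0.750000, 0.500000); Gamma_uuu = 0.000000, Gamma_uuv = 0.121622, Gamma_uvv = 0.972973, Gamma_vuu = 0.000000, Gamma_vuv = 0.324324, Gamma_vvv = 2.594595; k1 = (-0.750000, 0.500000, -0.152027, -0.405405)
  k2: at (u, v) = (-0.018750, 1.012500), (du/dtau, dv/dtau) = (-0.753801, 0.489865); Gamma_uuu = 0.000000, Gamma_uuv = 0.116457, Gamma_uvv = 0.955091, Gamma_vuu = 0.000000, Gamma_vuv = 0.316207, Gamma_vvv = 2.593293; k2 = (-0.753801, 0.489865, -0.143185, -0.388781)
  k3: at (u, v) = (-0.018845, 1.012247), (du/dtau, dv/dtau) = (-0.753580, 0.490280); Gamma_uuu = 0.000000, Gamma_uuv = 0.116595, Gamma_uvv = 0.955743, Gamma_vuu = 0.000000, Gamma_vuv = 0.316410, Gamma_vvv = 2.593662; k3 = (-0.753580, 0.490280, -0.143581, -0.389646)
  k4: at (u, v) = (-0.037679, 1.024514), (du/dtau, dv/dtau) = (-0.757179, 0.480518); Gamma_uuu = 0.000000, Gamma_uuv = 0.111733, Gamma_uvv = 0.938222, Gamma_vuu = 0.000000, Gamma_vuv = 0.308632, Gamma_vvv = 2.591589; k4 = (-0.757179, 0.480518, -0.135328, -0.373807)
  Y <- Y + (h/6)(k1 + 2k2 + 2k3 + k4): u = -0.0377, v = 1.0245, du/dtau = -0.7572, dv/dtau = 0.4805
step 2:
  k1: at (u, v) = (-0.037683, 1.024507), (du/dtau, dv/dtau) = (-0.757174, 0.480533); Gamma_uuu = 0.000000, Gamma_uuv = 0.111736, Gamma_uvv = 0.938241, Gamma_vuu = 0.000000, Gamma_vuv = 0.308637, Gamma_vvv = 2.591600; k1 = (-0.757174, 0.480533, -0.135341, -0.373838)
  k2: at (u, v) = (-0.056612, 1.036520), (du/dtau, dv/dtau) = (-0.760558, 0.471187); Gamma_uuu = 0.000000, Gamma_uuv = 0.107177, Gamma_uvv = 0.921182, Gamma_vuu = 0.000000, Gamma_vuv = 0.301207, Gamma_vvv = 2.588871; k2 = (-0.760558, 0.471187, -0.127701, -0.358890)
  k3: at (u, v) = (-0.056697, 1.036286), (du/dtau, dv/dtau) = (-0.760367, 0.471561); Gamma_uuu = 0.000000, Gamma_uuv = 0.107293, Gamma_uvv = 0.921767, Gamma_vuu = 0.000000, Gamma_vuv = 0.301385, Gamma_vvv = 2.589238; k3 = (-0.760367, 0.471561, -0.128031, -0.359638)
  k4: at (u, v) = (-0.075701, 1.048085), (du/dtau, dv/dtau) = (-0.763576, 0.462551); Gamma_uuu = 0.000000, Gamma_uuv = 0.102993, Gamma_uvv = 0.905090, Gamma_vuu = 0.000000, Gamma_vuv = 0.294258, Gamma_vvv = 2.585892; k4 = (-0.763576, 0.462551, -0.120894, -0.345401)
  Y <- Y + (h/6)(k1 + 2k2 + 2k3 + k4): u = -0.0757, v = 1.0481, du/dtau = -0.7636, dv/dtau = 0.4626

Answer: u = -0.0757, v = 1.0481, du/dtau = -0.7636, dv/dtau = 0.4626


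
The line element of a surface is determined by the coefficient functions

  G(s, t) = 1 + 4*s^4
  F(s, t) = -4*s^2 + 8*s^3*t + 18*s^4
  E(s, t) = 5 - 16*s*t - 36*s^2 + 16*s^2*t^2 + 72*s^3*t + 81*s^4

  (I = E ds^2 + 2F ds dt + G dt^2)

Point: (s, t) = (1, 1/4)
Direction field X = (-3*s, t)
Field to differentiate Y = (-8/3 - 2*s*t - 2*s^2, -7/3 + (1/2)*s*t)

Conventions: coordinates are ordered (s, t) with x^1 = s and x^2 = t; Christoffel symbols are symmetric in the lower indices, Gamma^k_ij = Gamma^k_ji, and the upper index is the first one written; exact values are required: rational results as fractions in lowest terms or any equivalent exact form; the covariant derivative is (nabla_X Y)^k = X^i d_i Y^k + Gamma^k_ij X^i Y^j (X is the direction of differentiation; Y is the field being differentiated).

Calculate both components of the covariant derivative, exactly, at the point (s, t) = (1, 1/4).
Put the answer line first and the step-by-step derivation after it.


Answer: (nabla_X Y)^s = 10271/207, (nabla_X Y)^t = 7373/828

E = 65, F = 16, G = 5 at the point
E_s = 304, E_t = 64, F_s = 70, F_t = 8, G_s = 16, G_t = 0
EG - F^2 = 69;  g^inv = (1/69) * [[5, -16], [-16, 65]]
first-kind symbols [ij,l] = (1/2)(d_i g_jl + d_j g_il - d_l g_ij): [ss,s] = E_s/2 = 152, [ss,t] = F_s - E_t/2 = 38, [st,s] = E_t/2 = 32, [st,t] = G_s/2 = 8, [tt,s] = F_t - G_s/2 = 0, [tt,t] = G_t/2 = 0
Gamma^s_ij = (G*[ij,s] - F*[ij,t])/(EG - F^2), Gamma^t_ij = (E*[ij,t] - F*[ij,s])/(EG - F^2)
Gamma_sss = 152/69, Gamma_sst = 32/69, Gamma_stt = 0, Gamma_tss = 38/69, Gamma_tst = 8/69, Gamma_ttt = 0
X = (-3, 1/4), Y = (-31/6, -53/24) at the point


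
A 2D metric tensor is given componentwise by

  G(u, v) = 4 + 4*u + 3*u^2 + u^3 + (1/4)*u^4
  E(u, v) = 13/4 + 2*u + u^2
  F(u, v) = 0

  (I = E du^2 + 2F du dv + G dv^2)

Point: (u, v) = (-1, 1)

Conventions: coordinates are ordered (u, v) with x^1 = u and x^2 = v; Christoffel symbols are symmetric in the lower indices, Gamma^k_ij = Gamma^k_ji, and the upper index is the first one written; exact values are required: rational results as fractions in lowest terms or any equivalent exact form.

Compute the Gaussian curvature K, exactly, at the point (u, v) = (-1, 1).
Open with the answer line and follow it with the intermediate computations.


Answer: K = -8/27

E = 9/4, F = 0, G = 9/4, EG - F^2 = 81/16 at the point
E_u = 0, E_v = 0, F_u = 0, F_v = 0, G_u = 0, G_v = 0
E_vv = 0, F_uv = 0, G_uu = 3
By Brioschi, K is (det M1 - det M2) divided by (EG - F^2) squared.
M1 = [[-E_vv/2 + F_uv - G_uu/2, E_u/2, F_u - E_v/2], [F_v - G_u/2, E, F], [G_v/2, F, G]] = [[-3/2, 0, 0], [0, 9/4, 0], [0, 0, 9/4]]; det M1 = -243/32
M2 = [[0, E_v/2, G_u/2], [E_v/2, E, F], [G_u/2, F, G]] = [[0, 0, 0], [0, 9/4, 0], [0, 0, 9/4]]; det M2 = 0
det M1 - det M2 = -243/32; K = -243/32 / (81/16)^2 = -8/27
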